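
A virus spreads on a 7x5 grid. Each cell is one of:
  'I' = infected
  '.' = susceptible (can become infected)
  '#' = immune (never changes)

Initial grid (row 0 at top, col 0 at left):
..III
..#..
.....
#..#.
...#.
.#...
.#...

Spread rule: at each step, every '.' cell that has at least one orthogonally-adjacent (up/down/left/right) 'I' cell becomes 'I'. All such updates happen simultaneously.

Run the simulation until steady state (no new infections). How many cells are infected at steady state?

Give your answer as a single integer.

Step 0 (initial): 3 infected
Step 1: +3 new -> 6 infected
Step 2: +4 new -> 10 infected
Step 3: +4 new -> 14 infected
Step 4: +4 new -> 18 infected
Step 5: +3 new -> 21 infected
Step 6: +4 new -> 25 infected
Step 7: +3 new -> 28 infected
Step 8: +1 new -> 29 infected
Step 9: +0 new -> 29 infected

Answer: 29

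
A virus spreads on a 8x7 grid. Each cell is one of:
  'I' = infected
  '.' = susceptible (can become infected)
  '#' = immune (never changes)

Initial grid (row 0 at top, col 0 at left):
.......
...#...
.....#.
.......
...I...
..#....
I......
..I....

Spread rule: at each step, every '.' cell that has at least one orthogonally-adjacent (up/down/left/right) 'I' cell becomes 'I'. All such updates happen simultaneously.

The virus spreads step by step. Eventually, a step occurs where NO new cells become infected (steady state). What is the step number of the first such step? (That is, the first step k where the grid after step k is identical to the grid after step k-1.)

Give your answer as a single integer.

Step 0 (initial): 3 infected
Step 1: +10 new -> 13 infected
Step 2: +10 new -> 23 infected
Step 3: +9 new -> 32 infected
Step 4: +8 new -> 40 infected
Step 5: +7 new -> 47 infected
Step 6: +5 new -> 52 infected
Step 7: +1 new -> 53 infected
Step 8: +0 new -> 53 infected

Answer: 8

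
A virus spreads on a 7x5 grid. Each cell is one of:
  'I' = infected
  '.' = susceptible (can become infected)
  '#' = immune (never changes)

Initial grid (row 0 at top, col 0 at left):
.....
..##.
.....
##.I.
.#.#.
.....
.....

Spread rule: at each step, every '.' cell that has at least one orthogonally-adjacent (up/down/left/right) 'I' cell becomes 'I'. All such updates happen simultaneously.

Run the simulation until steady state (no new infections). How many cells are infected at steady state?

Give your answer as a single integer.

Step 0 (initial): 1 infected
Step 1: +3 new -> 4 infected
Step 2: +4 new -> 8 infected
Step 3: +4 new -> 12 infected
Step 4: +7 new -> 19 infected
Step 5: +6 new -> 25 infected
Step 6: +4 new -> 29 infected
Step 7: +0 new -> 29 infected

Answer: 29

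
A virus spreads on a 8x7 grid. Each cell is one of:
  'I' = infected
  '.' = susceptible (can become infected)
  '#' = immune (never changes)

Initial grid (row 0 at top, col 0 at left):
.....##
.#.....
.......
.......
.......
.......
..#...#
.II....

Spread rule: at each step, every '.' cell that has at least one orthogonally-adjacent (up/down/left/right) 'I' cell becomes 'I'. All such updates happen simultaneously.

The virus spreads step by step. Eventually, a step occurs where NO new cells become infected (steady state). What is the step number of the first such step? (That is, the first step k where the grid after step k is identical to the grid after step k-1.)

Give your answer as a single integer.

Answer: 11

Derivation:
Step 0 (initial): 2 infected
Step 1: +3 new -> 5 infected
Step 2: +4 new -> 9 infected
Step 3: +6 new -> 15 infected
Step 4: +7 new -> 22 infected
Step 5: +6 new -> 28 infected
Step 6: +6 new -> 34 infected
Step 7: +6 new -> 40 infected
Step 8: +6 new -> 46 infected
Step 9: +4 new -> 50 infected
Step 10: +1 new -> 51 infected
Step 11: +0 new -> 51 infected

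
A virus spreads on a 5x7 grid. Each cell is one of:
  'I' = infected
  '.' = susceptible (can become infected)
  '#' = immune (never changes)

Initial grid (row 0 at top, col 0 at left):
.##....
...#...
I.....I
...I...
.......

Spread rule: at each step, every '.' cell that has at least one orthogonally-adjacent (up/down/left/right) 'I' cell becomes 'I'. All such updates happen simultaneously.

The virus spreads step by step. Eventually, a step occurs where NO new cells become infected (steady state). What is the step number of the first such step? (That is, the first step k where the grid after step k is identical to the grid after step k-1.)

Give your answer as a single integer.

Step 0 (initial): 3 infected
Step 1: +10 new -> 13 infected
Step 2: +12 new -> 25 infected
Step 3: +5 new -> 30 infected
Step 4: +1 new -> 31 infected
Step 5: +1 new -> 32 infected
Step 6: +0 new -> 32 infected

Answer: 6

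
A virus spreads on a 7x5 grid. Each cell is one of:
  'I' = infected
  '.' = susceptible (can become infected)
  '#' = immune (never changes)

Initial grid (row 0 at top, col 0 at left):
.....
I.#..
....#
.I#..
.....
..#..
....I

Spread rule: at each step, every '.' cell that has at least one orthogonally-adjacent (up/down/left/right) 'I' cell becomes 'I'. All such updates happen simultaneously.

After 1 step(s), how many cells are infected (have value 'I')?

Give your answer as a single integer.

Step 0 (initial): 3 infected
Step 1: +8 new -> 11 infected

Answer: 11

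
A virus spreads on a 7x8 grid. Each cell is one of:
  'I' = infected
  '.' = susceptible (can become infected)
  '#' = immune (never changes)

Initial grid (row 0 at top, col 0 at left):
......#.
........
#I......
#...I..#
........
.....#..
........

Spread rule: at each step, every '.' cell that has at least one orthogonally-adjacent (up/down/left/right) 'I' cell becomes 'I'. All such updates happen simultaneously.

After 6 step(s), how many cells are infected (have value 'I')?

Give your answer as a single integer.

Answer: 51

Derivation:
Step 0 (initial): 2 infected
Step 1: +7 new -> 9 infected
Step 2: +12 new -> 21 infected
Step 3: +12 new -> 33 infected
Step 4: +11 new -> 44 infected
Step 5: +5 new -> 49 infected
Step 6: +2 new -> 51 infected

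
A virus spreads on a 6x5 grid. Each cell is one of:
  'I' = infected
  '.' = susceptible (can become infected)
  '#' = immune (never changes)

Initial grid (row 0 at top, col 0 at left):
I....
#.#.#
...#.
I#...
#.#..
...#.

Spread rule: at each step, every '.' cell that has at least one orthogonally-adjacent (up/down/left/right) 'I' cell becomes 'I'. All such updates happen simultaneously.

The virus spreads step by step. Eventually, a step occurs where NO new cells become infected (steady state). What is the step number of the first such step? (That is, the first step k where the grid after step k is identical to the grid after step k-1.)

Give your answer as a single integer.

Step 0 (initial): 2 infected
Step 1: +2 new -> 4 infected
Step 2: +3 new -> 7 infected
Step 3: +2 new -> 9 infected
Step 4: +3 new -> 12 infected
Step 5: +1 new -> 13 infected
Step 6: +2 new -> 15 infected
Step 7: +2 new -> 17 infected
Step 8: +1 new -> 18 infected
Step 9: +0 new -> 18 infected

Answer: 9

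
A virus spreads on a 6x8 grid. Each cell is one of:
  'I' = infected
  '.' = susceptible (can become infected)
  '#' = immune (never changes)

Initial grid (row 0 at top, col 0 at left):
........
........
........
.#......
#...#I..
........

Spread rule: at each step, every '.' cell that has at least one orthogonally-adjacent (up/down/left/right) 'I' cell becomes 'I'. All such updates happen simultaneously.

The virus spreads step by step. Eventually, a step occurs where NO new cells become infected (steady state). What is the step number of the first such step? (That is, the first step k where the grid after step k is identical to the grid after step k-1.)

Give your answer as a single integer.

Answer: 10

Derivation:
Step 0 (initial): 1 infected
Step 1: +3 new -> 4 infected
Step 2: +6 new -> 10 infected
Step 3: +7 new -> 17 infected
Step 4: +8 new -> 25 infected
Step 5: +7 new -> 32 infected
Step 6: +6 new -> 38 infected
Step 7: +3 new -> 41 infected
Step 8: +3 new -> 44 infected
Step 9: +1 new -> 45 infected
Step 10: +0 new -> 45 infected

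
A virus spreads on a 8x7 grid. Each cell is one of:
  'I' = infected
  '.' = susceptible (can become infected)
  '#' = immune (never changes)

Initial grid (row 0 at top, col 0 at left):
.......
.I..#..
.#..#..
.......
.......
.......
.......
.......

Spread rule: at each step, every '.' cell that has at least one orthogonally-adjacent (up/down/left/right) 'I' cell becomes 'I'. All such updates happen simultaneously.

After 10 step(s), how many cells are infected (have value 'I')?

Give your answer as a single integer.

Step 0 (initial): 1 infected
Step 1: +3 new -> 4 infected
Step 2: +5 new -> 9 infected
Step 3: +4 new -> 13 infected
Step 4: +5 new -> 18 infected
Step 5: +6 new -> 24 infected
Step 6: +8 new -> 32 infected
Step 7: +9 new -> 41 infected
Step 8: +6 new -> 47 infected
Step 9: +3 new -> 50 infected
Step 10: +2 new -> 52 infected

Answer: 52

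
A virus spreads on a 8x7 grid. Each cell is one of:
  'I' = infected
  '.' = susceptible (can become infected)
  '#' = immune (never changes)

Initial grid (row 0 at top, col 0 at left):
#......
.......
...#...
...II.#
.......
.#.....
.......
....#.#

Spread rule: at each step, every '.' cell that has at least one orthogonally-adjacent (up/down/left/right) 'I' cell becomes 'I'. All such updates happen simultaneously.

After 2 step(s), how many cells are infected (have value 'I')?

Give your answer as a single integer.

Answer: 15

Derivation:
Step 0 (initial): 2 infected
Step 1: +5 new -> 7 infected
Step 2: +8 new -> 15 infected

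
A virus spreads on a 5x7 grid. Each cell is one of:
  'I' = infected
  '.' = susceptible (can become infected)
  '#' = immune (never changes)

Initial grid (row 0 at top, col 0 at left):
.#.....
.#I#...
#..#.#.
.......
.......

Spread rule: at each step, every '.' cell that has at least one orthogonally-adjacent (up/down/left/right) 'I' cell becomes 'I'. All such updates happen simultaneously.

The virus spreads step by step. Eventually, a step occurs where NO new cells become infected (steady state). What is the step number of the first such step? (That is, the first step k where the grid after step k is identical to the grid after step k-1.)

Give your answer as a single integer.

Step 0 (initial): 1 infected
Step 1: +2 new -> 3 infected
Step 2: +3 new -> 6 infected
Step 3: +4 new -> 10 infected
Step 4: +6 new -> 16 infected
Step 5: +6 new -> 22 infected
Step 6: +3 new -> 25 infected
Step 7: +2 new -> 27 infected
Step 8: +0 new -> 27 infected

Answer: 8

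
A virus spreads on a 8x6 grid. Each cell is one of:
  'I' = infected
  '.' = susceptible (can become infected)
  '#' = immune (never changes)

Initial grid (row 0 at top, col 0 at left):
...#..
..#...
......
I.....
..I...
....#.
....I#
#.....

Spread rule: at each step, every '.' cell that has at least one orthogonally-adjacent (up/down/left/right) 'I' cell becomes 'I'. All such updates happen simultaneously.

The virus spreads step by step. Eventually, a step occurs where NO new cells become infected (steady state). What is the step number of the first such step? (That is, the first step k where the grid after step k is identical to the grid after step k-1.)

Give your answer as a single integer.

Step 0 (initial): 3 infected
Step 1: +9 new -> 12 infected
Step 2: +11 new -> 23 infected
Step 3: +8 new -> 31 infected
Step 4: +6 new -> 37 infected
Step 5: +3 new -> 40 infected
Step 6: +2 new -> 42 infected
Step 7: +1 new -> 43 infected
Step 8: +0 new -> 43 infected

Answer: 8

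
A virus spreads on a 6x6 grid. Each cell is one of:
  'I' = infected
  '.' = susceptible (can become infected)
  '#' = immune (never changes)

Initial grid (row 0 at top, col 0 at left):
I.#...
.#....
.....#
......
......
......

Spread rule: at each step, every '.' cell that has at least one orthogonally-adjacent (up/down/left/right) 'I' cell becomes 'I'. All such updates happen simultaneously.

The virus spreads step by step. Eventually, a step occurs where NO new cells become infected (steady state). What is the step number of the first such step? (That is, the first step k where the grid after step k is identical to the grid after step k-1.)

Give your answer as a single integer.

Answer: 11

Derivation:
Step 0 (initial): 1 infected
Step 1: +2 new -> 3 infected
Step 2: +1 new -> 4 infected
Step 3: +2 new -> 6 infected
Step 4: +3 new -> 9 infected
Step 5: +5 new -> 14 infected
Step 6: +5 new -> 19 infected
Step 7: +5 new -> 24 infected
Step 8: +5 new -> 29 infected
Step 9: +3 new -> 32 infected
Step 10: +1 new -> 33 infected
Step 11: +0 new -> 33 infected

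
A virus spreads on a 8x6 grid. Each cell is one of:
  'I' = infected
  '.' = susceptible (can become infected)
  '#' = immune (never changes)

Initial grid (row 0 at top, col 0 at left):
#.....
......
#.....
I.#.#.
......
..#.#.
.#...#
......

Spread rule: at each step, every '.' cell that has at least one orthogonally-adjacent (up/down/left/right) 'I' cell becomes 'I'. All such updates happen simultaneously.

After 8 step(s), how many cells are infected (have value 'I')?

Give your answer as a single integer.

Answer: 39

Derivation:
Step 0 (initial): 1 infected
Step 1: +2 new -> 3 infected
Step 2: +3 new -> 6 infected
Step 3: +5 new -> 11 infected
Step 4: +6 new -> 17 infected
Step 5: +7 new -> 24 infected
Step 6: +6 new -> 30 infected
Step 7: +7 new -> 37 infected
Step 8: +2 new -> 39 infected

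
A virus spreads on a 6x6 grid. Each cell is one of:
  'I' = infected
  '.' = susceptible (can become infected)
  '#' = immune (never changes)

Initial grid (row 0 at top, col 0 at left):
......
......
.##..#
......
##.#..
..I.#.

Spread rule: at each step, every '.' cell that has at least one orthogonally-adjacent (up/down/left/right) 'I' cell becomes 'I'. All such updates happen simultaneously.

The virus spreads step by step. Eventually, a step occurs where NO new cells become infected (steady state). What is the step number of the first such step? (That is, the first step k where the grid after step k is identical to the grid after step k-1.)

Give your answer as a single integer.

Step 0 (initial): 1 infected
Step 1: +3 new -> 4 infected
Step 2: +2 new -> 6 infected
Step 3: +2 new -> 8 infected
Step 4: +3 new -> 11 infected
Step 5: +5 new -> 16 infected
Step 6: +5 new -> 21 infected
Step 7: +6 new -> 27 infected
Step 8: +2 new -> 29 infected
Step 9: +0 new -> 29 infected

Answer: 9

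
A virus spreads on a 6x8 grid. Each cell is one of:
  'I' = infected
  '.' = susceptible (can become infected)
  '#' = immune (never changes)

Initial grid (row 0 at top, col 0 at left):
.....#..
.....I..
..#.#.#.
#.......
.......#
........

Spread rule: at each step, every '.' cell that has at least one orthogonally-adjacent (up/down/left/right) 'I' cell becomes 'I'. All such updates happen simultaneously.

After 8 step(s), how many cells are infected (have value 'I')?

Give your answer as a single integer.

Answer: 41

Derivation:
Step 0 (initial): 1 infected
Step 1: +3 new -> 4 infected
Step 2: +5 new -> 9 infected
Step 3: +8 new -> 17 infected
Step 4: +7 new -> 24 infected
Step 5: +7 new -> 31 infected
Step 6: +6 new -> 37 infected
Step 7: +2 new -> 39 infected
Step 8: +2 new -> 41 infected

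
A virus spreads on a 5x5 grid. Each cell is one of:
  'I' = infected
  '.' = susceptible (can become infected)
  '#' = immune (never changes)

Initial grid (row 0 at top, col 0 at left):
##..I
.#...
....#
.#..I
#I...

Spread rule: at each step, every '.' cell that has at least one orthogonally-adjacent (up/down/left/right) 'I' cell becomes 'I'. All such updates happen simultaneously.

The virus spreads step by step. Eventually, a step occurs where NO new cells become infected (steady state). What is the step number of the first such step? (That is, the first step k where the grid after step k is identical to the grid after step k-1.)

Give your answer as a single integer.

Step 0 (initial): 3 infected
Step 1: +5 new -> 8 infected
Step 2: +5 new -> 13 infected
Step 3: +2 new -> 15 infected
Step 4: +1 new -> 16 infected
Step 5: +1 new -> 17 infected
Step 6: +2 new -> 19 infected
Step 7: +0 new -> 19 infected

Answer: 7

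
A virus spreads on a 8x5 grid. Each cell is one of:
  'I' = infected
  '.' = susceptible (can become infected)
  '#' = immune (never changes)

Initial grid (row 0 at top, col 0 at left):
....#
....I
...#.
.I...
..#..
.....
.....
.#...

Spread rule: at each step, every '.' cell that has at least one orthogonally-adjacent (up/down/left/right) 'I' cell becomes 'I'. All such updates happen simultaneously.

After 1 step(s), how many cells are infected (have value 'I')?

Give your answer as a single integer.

Step 0 (initial): 2 infected
Step 1: +6 new -> 8 infected

Answer: 8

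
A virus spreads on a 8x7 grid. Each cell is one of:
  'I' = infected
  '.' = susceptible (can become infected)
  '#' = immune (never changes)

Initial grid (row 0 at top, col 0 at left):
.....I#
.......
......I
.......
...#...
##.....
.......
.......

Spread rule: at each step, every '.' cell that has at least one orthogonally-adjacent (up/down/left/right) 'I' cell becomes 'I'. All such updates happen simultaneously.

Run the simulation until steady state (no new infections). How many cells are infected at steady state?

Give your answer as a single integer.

Step 0 (initial): 2 infected
Step 1: +5 new -> 7 infected
Step 2: +5 new -> 12 infected
Step 3: +6 new -> 18 infected
Step 4: +7 new -> 25 infected
Step 5: +7 new -> 32 infected
Step 6: +7 new -> 39 infected
Step 7: +5 new -> 44 infected
Step 8: +3 new -> 47 infected
Step 9: +2 new -> 49 infected
Step 10: +2 new -> 51 infected
Step 11: +1 new -> 52 infected
Step 12: +0 new -> 52 infected

Answer: 52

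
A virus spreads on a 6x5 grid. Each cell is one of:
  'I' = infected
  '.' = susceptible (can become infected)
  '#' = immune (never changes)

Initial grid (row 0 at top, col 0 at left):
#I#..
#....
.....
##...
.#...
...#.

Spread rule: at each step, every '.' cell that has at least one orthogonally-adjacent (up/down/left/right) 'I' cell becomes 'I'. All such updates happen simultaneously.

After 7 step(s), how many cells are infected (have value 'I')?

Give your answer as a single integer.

Step 0 (initial): 1 infected
Step 1: +1 new -> 2 infected
Step 2: +2 new -> 4 infected
Step 3: +3 new -> 7 infected
Step 4: +4 new -> 11 infected
Step 5: +4 new -> 15 infected
Step 6: +3 new -> 18 infected
Step 7: +2 new -> 20 infected

Answer: 20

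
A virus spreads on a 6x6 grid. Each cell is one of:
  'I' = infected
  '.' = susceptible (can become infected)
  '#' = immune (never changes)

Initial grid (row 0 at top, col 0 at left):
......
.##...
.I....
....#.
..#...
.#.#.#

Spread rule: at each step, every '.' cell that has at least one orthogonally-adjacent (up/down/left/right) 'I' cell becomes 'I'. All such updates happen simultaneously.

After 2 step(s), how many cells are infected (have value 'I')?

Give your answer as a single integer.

Answer: 9

Derivation:
Step 0 (initial): 1 infected
Step 1: +3 new -> 4 infected
Step 2: +5 new -> 9 infected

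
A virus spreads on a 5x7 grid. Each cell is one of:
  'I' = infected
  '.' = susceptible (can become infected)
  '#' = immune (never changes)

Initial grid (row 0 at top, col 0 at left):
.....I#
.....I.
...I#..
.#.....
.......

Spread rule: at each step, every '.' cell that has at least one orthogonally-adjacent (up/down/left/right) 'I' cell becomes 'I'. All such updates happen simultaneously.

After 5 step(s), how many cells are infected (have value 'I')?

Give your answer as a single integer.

Step 0 (initial): 3 infected
Step 1: +7 new -> 10 infected
Step 2: +8 new -> 18 infected
Step 3: +7 new -> 25 infected
Step 4: +5 new -> 30 infected
Step 5: +2 new -> 32 infected

Answer: 32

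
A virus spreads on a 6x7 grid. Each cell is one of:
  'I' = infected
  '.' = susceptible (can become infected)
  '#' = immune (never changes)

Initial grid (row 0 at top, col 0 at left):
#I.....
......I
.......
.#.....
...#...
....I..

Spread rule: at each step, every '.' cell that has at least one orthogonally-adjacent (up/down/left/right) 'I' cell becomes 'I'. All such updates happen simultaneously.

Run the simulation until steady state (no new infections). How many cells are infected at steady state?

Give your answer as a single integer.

Answer: 39

Derivation:
Step 0 (initial): 3 infected
Step 1: +8 new -> 11 infected
Step 2: +12 new -> 23 infected
Step 3: +10 new -> 33 infected
Step 4: +5 new -> 38 infected
Step 5: +1 new -> 39 infected
Step 6: +0 new -> 39 infected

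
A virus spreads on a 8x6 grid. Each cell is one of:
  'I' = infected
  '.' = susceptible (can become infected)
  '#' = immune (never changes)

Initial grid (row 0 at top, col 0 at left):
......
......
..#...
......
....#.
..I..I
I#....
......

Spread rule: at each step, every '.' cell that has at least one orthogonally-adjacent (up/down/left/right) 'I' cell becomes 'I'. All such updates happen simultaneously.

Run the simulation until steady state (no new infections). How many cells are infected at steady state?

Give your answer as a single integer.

Answer: 45

Derivation:
Step 0 (initial): 3 infected
Step 1: +9 new -> 12 infected
Step 2: +10 new -> 22 infected
Step 3: +7 new -> 29 infected
Step 4: +5 new -> 34 infected
Step 5: +5 new -> 39 infected
Step 6: +5 new -> 44 infected
Step 7: +1 new -> 45 infected
Step 8: +0 new -> 45 infected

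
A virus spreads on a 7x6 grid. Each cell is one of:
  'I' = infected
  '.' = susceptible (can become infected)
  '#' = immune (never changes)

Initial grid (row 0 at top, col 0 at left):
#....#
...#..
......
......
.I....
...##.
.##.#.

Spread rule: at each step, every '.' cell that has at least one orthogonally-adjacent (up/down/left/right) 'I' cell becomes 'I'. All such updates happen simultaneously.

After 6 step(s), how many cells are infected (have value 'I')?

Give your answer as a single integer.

Answer: 31

Derivation:
Step 0 (initial): 1 infected
Step 1: +4 new -> 5 infected
Step 2: +6 new -> 11 infected
Step 3: +6 new -> 17 infected
Step 4: +6 new -> 23 infected
Step 5: +4 new -> 27 infected
Step 6: +4 new -> 31 infected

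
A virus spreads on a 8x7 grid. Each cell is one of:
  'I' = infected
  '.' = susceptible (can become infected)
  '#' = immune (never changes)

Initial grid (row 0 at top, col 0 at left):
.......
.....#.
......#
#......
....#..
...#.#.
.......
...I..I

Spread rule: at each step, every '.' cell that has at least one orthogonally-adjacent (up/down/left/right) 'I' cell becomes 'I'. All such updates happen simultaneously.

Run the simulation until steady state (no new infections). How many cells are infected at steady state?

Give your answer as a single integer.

Step 0 (initial): 2 infected
Step 1: +5 new -> 7 infected
Step 2: +5 new -> 12 infected
Step 3: +5 new -> 17 infected
Step 4: +5 new -> 22 infected
Step 5: +5 new -> 27 infected
Step 6: +6 new -> 33 infected
Step 7: +4 new -> 37 infected
Step 8: +5 new -> 42 infected
Step 9: +4 new -> 46 infected
Step 10: +2 new -> 48 infected
Step 11: +1 new -> 49 infected
Step 12: +1 new -> 50 infected
Step 13: +0 new -> 50 infected

Answer: 50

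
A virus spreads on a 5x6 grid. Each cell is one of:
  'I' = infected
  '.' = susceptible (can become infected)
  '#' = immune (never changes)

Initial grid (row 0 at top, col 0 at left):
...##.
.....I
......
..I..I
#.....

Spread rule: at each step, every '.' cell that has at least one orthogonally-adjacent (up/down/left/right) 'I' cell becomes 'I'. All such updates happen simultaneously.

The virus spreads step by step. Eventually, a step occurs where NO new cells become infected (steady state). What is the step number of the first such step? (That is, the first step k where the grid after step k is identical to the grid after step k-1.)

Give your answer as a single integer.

Answer: 6

Derivation:
Step 0 (initial): 3 infected
Step 1: +9 new -> 12 infected
Step 2: +9 new -> 21 infected
Step 3: +3 new -> 24 infected
Step 4: +2 new -> 26 infected
Step 5: +1 new -> 27 infected
Step 6: +0 new -> 27 infected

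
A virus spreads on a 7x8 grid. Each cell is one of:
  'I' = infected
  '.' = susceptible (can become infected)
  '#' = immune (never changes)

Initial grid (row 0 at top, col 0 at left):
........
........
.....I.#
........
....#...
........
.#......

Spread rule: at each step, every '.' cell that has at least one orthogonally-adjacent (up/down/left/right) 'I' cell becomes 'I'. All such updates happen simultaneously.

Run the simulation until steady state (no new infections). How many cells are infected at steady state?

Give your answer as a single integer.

Answer: 53

Derivation:
Step 0 (initial): 1 infected
Step 1: +4 new -> 5 infected
Step 2: +7 new -> 12 infected
Step 3: +9 new -> 21 infected
Step 4: +10 new -> 31 infected
Step 5: +9 new -> 40 infected
Step 6: +7 new -> 47 infected
Step 7: +4 new -> 51 infected
Step 8: +1 new -> 52 infected
Step 9: +1 new -> 53 infected
Step 10: +0 new -> 53 infected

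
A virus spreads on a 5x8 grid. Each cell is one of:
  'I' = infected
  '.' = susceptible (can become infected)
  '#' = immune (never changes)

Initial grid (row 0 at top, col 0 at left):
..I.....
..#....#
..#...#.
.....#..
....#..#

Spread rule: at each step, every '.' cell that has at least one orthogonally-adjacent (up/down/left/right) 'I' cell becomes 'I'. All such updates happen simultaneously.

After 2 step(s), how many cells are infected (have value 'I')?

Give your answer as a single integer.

Answer: 7

Derivation:
Step 0 (initial): 1 infected
Step 1: +2 new -> 3 infected
Step 2: +4 new -> 7 infected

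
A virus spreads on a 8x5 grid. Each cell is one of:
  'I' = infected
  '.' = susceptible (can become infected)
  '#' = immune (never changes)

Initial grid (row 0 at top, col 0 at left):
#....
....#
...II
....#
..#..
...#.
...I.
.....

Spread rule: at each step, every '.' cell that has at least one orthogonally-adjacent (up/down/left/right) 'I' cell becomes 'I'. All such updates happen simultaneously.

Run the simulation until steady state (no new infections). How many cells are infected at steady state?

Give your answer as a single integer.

Answer: 35

Derivation:
Step 0 (initial): 3 infected
Step 1: +6 new -> 9 infected
Step 2: +10 new -> 19 infected
Step 3: +9 new -> 28 infected
Step 4: +6 new -> 34 infected
Step 5: +1 new -> 35 infected
Step 6: +0 new -> 35 infected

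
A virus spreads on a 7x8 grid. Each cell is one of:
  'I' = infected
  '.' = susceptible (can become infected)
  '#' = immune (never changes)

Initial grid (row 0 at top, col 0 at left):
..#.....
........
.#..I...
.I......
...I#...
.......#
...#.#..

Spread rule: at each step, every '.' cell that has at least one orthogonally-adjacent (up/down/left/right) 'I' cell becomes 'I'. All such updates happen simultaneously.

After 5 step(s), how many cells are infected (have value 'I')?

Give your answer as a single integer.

Step 0 (initial): 3 infected
Step 1: +10 new -> 13 infected
Step 2: +11 new -> 24 infected
Step 3: +13 new -> 37 infected
Step 4: +8 new -> 45 infected
Step 5: +4 new -> 49 infected

Answer: 49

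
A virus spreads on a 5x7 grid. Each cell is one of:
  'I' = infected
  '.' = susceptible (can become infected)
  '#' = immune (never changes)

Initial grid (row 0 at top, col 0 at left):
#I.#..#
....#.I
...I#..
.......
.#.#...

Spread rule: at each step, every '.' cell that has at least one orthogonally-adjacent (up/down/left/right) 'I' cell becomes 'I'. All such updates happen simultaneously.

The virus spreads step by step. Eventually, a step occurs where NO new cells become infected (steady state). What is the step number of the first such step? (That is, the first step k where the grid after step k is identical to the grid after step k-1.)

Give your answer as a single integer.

Step 0 (initial): 3 infected
Step 1: +7 new -> 10 infected
Step 2: +8 new -> 18 infected
Step 3: +7 new -> 25 infected
Step 4: +2 new -> 27 infected
Step 5: +1 new -> 28 infected
Step 6: +0 new -> 28 infected

Answer: 6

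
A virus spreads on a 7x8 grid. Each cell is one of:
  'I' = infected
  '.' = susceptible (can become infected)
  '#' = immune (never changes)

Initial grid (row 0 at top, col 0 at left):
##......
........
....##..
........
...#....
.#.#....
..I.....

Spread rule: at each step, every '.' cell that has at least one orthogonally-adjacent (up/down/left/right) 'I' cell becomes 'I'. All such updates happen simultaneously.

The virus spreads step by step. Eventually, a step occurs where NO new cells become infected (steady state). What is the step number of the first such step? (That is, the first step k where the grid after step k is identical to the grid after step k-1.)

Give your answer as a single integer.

Answer: 12

Derivation:
Step 0 (initial): 1 infected
Step 1: +3 new -> 4 infected
Step 2: +3 new -> 7 infected
Step 3: +5 new -> 12 infected
Step 4: +7 new -> 19 infected
Step 5: +8 new -> 27 infected
Step 6: +7 new -> 34 infected
Step 7: +5 new -> 39 infected
Step 8: +4 new -> 43 infected
Step 9: +3 new -> 46 infected
Step 10: +2 new -> 48 infected
Step 11: +1 new -> 49 infected
Step 12: +0 new -> 49 infected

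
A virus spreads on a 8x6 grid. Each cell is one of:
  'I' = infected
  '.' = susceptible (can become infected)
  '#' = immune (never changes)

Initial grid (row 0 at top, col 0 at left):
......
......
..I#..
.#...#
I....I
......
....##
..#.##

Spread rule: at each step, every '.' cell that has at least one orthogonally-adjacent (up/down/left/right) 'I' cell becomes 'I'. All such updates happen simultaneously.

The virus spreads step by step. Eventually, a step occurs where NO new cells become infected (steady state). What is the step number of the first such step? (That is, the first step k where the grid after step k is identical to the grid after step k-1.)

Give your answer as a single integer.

Step 0 (initial): 3 infected
Step 1: +8 new -> 11 infected
Step 2: +11 new -> 22 infected
Step 3: +9 new -> 31 infected
Step 4: +7 new -> 38 infected
Step 5: +2 new -> 40 infected
Step 6: +0 new -> 40 infected

Answer: 6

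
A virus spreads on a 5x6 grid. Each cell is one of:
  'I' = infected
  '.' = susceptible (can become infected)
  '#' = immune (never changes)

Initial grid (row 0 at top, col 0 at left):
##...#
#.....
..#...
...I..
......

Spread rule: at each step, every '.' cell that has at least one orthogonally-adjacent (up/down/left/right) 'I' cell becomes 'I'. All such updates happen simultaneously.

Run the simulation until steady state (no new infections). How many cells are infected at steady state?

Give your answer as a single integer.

Step 0 (initial): 1 infected
Step 1: +4 new -> 5 infected
Step 2: +6 new -> 11 infected
Step 3: +8 new -> 19 infected
Step 4: +6 new -> 25 infected
Step 5: +0 new -> 25 infected

Answer: 25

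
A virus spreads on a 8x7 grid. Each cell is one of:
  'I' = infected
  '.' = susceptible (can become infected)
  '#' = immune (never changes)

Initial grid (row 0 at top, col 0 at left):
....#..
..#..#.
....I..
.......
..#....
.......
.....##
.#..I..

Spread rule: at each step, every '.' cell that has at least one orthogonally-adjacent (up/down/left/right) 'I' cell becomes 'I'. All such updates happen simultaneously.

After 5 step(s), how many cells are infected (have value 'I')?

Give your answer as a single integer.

Answer: 45

Derivation:
Step 0 (initial): 2 infected
Step 1: +7 new -> 9 infected
Step 2: +10 new -> 19 infected
Step 3: +10 new -> 29 infected
Step 4: +9 new -> 38 infected
Step 5: +7 new -> 45 infected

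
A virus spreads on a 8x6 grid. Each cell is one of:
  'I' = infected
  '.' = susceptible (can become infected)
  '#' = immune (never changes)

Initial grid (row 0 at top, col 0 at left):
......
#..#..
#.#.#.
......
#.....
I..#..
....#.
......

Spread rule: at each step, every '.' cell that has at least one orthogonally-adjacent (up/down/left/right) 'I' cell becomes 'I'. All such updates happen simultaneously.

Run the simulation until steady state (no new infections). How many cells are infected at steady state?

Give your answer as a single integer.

Answer: 40

Derivation:
Step 0 (initial): 1 infected
Step 1: +2 new -> 3 infected
Step 2: +4 new -> 7 infected
Step 3: +4 new -> 11 infected
Step 4: +6 new -> 17 infected
Step 5: +4 new -> 21 infected
Step 6: +7 new -> 28 infected
Step 7: +5 new -> 33 infected
Step 8: +3 new -> 36 infected
Step 9: +2 new -> 38 infected
Step 10: +2 new -> 40 infected
Step 11: +0 new -> 40 infected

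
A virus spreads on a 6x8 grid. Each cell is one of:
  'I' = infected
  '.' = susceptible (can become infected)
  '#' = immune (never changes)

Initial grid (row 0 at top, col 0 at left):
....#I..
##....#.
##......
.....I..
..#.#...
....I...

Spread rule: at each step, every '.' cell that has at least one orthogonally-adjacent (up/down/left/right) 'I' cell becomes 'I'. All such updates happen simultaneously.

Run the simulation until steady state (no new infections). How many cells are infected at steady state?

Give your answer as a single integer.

Answer: 40

Derivation:
Step 0 (initial): 3 infected
Step 1: +8 new -> 11 infected
Step 2: +10 new -> 21 infected
Step 3: +8 new -> 29 infected
Step 4: +6 new -> 35 infected
Step 5: +3 new -> 38 infected
Step 6: +1 new -> 39 infected
Step 7: +1 new -> 40 infected
Step 8: +0 new -> 40 infected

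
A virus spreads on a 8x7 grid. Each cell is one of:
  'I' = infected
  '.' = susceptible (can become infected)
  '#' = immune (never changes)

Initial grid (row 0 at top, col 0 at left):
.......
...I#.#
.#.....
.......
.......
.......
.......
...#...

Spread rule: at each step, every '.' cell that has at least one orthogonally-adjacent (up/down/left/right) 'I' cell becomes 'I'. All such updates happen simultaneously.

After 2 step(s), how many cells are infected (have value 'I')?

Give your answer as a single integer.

Answer: 10

Derivation:
Step 0 (initial): 1 infected
Step 1: +3 new -> 4 infected
Step 2: +6 new -> 10 infected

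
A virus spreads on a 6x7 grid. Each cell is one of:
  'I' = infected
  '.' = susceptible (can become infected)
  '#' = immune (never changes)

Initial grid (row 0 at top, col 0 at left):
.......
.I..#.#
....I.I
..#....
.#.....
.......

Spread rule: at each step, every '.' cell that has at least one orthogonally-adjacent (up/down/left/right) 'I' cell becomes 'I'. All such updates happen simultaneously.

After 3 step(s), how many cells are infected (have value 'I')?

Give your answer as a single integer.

Step 0 (initial): 3 infected
Step 1: +8 new -> 11 infected
Step 2: +11 new -> 22 infected
Step 3: +7 new -> 29 infected

Answer: 29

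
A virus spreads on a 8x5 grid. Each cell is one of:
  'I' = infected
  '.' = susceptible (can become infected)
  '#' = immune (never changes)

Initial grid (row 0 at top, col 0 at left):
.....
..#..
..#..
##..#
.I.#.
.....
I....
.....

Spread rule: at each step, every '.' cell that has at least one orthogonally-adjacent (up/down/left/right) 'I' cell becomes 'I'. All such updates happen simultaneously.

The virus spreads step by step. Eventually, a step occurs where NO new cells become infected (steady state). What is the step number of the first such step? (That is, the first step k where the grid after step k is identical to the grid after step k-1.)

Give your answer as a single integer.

Answer: 12

Derivation:
Step 0 (initial): 2 infected
Step 1: +6 new -> 8 infected
Step 2: +4 new -> 12 infected
Step 3: +4 new -> 16 infected
Step 4: +4 new -> 20 infected
Step 5: +4 new -> 24 infected
Step 6: +2 new -> 26 infected
Step 7: +2 new -> 28 infected
Step 8: +1 new -> 29 infected
Step 9: +2 new -> 31 infected
Step 10: +2 new -> 33 infected
Step 11: +1 new -> 34 infected
Step 12: +0 new -> 34 infected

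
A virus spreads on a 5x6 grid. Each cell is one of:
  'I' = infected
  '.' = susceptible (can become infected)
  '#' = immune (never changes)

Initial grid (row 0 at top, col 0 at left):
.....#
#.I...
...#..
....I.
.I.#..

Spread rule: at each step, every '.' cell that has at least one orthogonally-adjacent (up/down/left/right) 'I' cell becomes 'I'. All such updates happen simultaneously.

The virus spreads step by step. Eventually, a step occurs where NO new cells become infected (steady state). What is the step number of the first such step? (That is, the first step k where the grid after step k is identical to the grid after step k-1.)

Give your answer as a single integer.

Step 0 (initial): 3 infected
Step 1: +11 new -> 14 infected
Step 2: +8 new -> 22 infected
Step 3: +4 new -> 26 infected
Step 4: +0 new -> 26 infected

Answer: 4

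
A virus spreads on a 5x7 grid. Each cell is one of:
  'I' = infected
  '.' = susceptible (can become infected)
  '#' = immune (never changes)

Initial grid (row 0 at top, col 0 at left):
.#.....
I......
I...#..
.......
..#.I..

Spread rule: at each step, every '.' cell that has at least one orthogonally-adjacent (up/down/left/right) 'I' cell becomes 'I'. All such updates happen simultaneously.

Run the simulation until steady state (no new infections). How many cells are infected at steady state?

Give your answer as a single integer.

Step 0 (initial): 3 infected
Step 1: +7 new -> 10 infected
Step 2: +7 new -> 17 infected
Step 3: +7 new -> 24 infected
Step 4: +4 new -> 28 infected
Step 5: +3 new -> 31 infected
Step 6: +1 new -> 32 infected
Step 7: +0 new -> 32 infected

Answer: 32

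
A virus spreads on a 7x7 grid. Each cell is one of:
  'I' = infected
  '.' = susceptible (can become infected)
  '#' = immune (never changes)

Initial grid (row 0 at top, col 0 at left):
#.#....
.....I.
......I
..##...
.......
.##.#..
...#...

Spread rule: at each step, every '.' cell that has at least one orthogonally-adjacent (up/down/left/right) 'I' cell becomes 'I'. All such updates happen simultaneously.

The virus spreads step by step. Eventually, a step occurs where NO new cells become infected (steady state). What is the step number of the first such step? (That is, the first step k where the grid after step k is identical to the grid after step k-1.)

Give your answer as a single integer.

Step 0 (initial): 2 infected
Step 1: +5 new -> 7 infected
Step 2: +6 new -> 13 infected
Step 3: +6 new -> 19 infected
Step 4: +5 new -> 24 infected
Step 5: +5 new -> 29 infected
Step 6: +5 new -> 34 infected
Step 7: +2 new -> 36 infected
Step 8: +1 new -> 37 infected
Step 9: +1 new -> 38 infected
Step 10: +1 new -> 39 infected
Step 11: +1 new -> 40 infected
Step 12: +1 new -> 41 infected
Step 13: +0 new -> 41 infected

Answer: 13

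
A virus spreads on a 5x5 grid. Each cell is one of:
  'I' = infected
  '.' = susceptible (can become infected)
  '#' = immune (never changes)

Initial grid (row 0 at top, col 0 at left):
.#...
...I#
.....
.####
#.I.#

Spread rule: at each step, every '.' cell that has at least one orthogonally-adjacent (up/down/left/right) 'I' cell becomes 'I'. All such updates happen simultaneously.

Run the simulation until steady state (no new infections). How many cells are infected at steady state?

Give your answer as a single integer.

Step 0 (initial): 2 infected
Step 1: +5 new -> 7 infected
Step 2: +5 new -> 12 infected
Step 3: +2 new -> 14 infected
Step 4: +2 new -> 16 infected
Step 5: +1 new -> 17 infected
Step 6: +0 new -> 17 infected

Answer: 17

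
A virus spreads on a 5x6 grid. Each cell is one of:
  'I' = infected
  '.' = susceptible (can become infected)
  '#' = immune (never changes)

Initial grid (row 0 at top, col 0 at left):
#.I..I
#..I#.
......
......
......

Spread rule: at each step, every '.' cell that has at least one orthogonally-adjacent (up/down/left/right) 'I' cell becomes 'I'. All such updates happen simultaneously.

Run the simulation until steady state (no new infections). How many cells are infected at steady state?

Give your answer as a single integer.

Step 0 (initial): 3 infected
Step 1: +6 new -> 9 infected
Step 2: +5 new -> 14 infected
Step 3: +5 new -> 19 infected
Step 4: +5 new -> 24 infected
Step 5: +2 new -> 26 infected
Step 6: +1 new -> 27 infected
Step 7: +0 new -> 27 infected

Answer: 27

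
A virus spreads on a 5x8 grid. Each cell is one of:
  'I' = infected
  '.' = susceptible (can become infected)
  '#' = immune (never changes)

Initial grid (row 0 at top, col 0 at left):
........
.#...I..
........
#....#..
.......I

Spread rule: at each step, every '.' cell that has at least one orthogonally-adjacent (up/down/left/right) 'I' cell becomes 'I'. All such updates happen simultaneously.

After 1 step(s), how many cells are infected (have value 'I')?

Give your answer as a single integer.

Step 0 (initial): 2 infected
Step 1: +6 new -> 8 infected

Answer: 8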